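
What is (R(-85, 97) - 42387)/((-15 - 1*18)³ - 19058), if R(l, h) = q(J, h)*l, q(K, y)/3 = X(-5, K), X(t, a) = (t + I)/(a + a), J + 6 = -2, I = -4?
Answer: 680487/879920 ≈ 0.77335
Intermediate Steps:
J = -8 (J = -6 - 2 = -8)
X(t, a) = (-4 + t)/(2*a) (X(t, a) = (t - 4)/(a + a) = (-4 + t)/((2*a)) = (-4 + t)*(1/(2*a)) = (-4 + t)/(2*a))
q(K, y) = -27/(2*K) (q(K, y) = 3*((-4 - 5)/(2*K)) = 3*((½)*(-9)/K) = 3*(-9/(2*K)) = -27/(2*K))
R(l, h) = 27*l/16 (R(l, h) = (-27/2/(-8))*l = (-27/2*(-⅛))*l = 27*l/16)
(R(-85, 97) - 42387)/((-15 - 1*18)³ - 19058) = ((27/16)*(-85) - 42387)/((-15 - 1*18)³ - 19058) = (-2295/16 - 42387)/((-15 - 18)³ - 19058) = -680487/(16*((-33)³ - 19058)) = -680487/(16*(-35937 - 19058)) = -680487/16/(-54995) = -680487/16*(-1/54995) = 680487/879920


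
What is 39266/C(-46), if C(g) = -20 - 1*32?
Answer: -19633/26 ≈ -755.12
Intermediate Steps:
C(g) = -52 (C(g) = -20 - 32 = -52)
39266/C(-46) = 39266/(-52) = 39266*(-1/52) = -19633/26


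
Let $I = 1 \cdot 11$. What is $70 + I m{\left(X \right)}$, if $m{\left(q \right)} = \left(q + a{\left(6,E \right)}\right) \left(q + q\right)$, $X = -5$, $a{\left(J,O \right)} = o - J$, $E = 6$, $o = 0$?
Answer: $1280$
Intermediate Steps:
$I = 11$
$a{\left(J,O \right)} = - J$ ($a{\left(J,O \right)} = 0 - J = - J$)
$m{\left(q \right)} = 2 q \left(-6 + q\right)$ ($m{\left(q \right)} = \left(q - 6\right) \left(q + q\right) = \left(q - 6\right) 2 q = \left(-6 + q\right) 2 q = 2 q \left(-6 + q\right)$)
$70 + I m{\left(X \right)} = 70 + 11 \cdot 2 \left(-5\right) \left(-6 - 5\right) = 70 + 11 \cdot 2 \left(-5\right) \left(-11\right) = 70 + 11 \cdot 110 = 70 + 1210 = 1280$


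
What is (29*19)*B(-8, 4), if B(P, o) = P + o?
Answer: -2204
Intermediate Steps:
(29*19)*B(-8, 4) = (29*19)*(-8 + 4) = 551*(-4) = -2204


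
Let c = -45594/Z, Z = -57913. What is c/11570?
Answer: 22797/335026705 ≈ 6.8045e-5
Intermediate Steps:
c = 45594/57913 (c = -45594/(-57913) = -45594*(-1/57913) = 45594/57913 ≈ 0.78728)
c/11570 = (45594/57913)/11570 = (45594/57913)*(1/11570) = 22797/335026705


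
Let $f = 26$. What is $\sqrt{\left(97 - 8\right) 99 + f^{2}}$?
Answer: $\sqrt{9487} \approx 97.401$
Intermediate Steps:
$\sqrt{\left(97 - 8\right) 99 + f^{2}} = \sqrt{\left(97 - 8\right) 99 + 26^{2}} = \sqrt{89 \cdot 99 + 676} = \sqrt{8811 + 676} = \sqrt{9487}$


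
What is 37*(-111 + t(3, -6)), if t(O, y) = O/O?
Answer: -4070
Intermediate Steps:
t(O, y) = 1
37*(-111 + t(3, -6)) = 37*(-111 + 1) = 37*(-110) = -4070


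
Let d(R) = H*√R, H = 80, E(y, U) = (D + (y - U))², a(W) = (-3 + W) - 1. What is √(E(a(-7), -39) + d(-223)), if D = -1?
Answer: √(729 + 80*I*√223) ≈ 32.623 + 18.31*I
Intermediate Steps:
a(W) = -4 + W
E(y, U) = (-1 + y - U)² (E(y, U) = (-1 + (y - U))² = (-1 + y - U)²)
d(R) = 80*√R
√(E(a(-7), -39) + d(-223)) = √((1 - 39 - (-4 - 7))² + 80*√(-223)) = √((1 - 39 - 1*(-11))² + 80*(I*√223)) = √((1 - 39 + 11)² + 80*I*√223) = √((-27)² + 80*I*√223) = √(729 + 80*I*√223)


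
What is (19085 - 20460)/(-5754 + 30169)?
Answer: -275/4883 ≈ -0.056318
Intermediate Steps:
(19085 - 20460)/(-5754 + 30169) = -1375/24415 = -1375*1/24415 = -275/4883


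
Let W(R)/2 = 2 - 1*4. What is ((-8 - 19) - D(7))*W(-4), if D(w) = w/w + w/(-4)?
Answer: 105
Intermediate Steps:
D(w) = 1 - w/4 (D(w) = 1 + w*(-¼) = 1 - w/4)
W(R) = -4 (W(R) = 2*(2 - 1*4) = 2*(2 - 4) = 2*(-2) = -4)
((-8 - 19) - D(7))*W(-4) = ((-8 - 19) - (1 - ¼*7))*(-4) = (-27 - (1 - 7/4))*(-4) = (-27 - 1*(-¾))*(-4) = (-27 + ¾)*(-4) = -105/4*(-4) = 105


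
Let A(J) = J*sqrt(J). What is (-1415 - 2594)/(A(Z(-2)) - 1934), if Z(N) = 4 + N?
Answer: 3876703/1870174 + 4009*sqrt(2)/1870174 ≈ 2.0759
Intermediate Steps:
A(J) = J**(3/2)
(-1415 - 2594)/(A(Z(-2)) - 1934) = (-1415 - 2594)/((4 - 2)**(3/2) - 1934) = -4009/(2**(3/2) - 1934) = -4009/(2*sqrt(2) - 1934) = -4009/(-1934 + 2*sqrt(2))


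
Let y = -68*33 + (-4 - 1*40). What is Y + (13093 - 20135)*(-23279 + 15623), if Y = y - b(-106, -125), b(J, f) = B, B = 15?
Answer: 53911249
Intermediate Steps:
b(J, f) = 15
y = -2288 (y = -2244 + (-4 - 40) = -2244 - 44 = -2288)
Y = -2303 (Y = -2288 - 1*15 = -2288 - 15 = -2303)
Y + (13093 - 20135)*(-23279 + 15623) = -2303 + (13093 - 20135)*(-23279 + 15623) = -2303 - 7042*(-7656) = -2303 + 53913552 = 53911249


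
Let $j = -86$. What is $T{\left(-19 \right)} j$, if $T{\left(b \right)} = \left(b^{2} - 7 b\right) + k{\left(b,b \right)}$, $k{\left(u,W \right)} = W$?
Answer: $-40850$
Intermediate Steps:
$T{\left(b \right)} = b^{2} - 6 b$ ($T{\left(b \right)} = \left(b^{2} - 7 b\right) + b = b^{2} - 6 b$)
$T{\left(-19 \right)} j = - 19 \left(-6 - 19\right) \left(-86\right) = \left(-19\right) \left(-25\right) \left(-86\right) = 475 \left(-86\right) = -40850$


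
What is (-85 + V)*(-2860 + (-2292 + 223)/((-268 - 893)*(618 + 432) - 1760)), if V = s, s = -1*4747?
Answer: 8435499106896/610405 ≈ 1.3820e+7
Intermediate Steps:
s = -4747
V = -4747
(-85 + V)*(-2860 + (-2292 + 223)/((-268 - 893)*(618 + 432) - 1760)) = (-85 - 4747)*(-2860 + (-2292 + 223)/((-268 - 893)*(618 + 432) - 1760)) = -4832*(-2860 - 2069/(-1161*1050 - 1760)) = -4832*(-2860 - 2069/(-1219050 - 1760)) = -4832*(-2860 - 2069/(-1220810)) = -4832*(-2860 - 2069*(-1/1220810)) = -4832*(-2860 + 2069/1220810) = -4832*(-3491514531/1220810) = 8435499106896/610405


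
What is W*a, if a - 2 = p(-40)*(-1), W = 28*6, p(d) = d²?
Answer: -268464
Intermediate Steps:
W = 168
a = -1598 (a = 2 + (-40)²*(-1) = 2 + 1600*(-1) = 2 - 1600 = -1598)
W*a = 168*(-1598) = -268464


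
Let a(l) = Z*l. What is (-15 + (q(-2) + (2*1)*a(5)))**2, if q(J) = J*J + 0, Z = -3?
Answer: 1681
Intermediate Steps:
q(J) = J**2 (q(J) = J**2 + 0 = J**2)
a(l) = -3*l
(-15 + (q(-2) + (2*1)*a(5)))**2 = (-15 + ((-2)**2 + (2*1)*(-3*5)))**2 = (-15 + (4 + 2*(-15)))**2 = (-15 + (4 - 30))**2 = (-15 - 26)**2 = (-41)**2 = 1681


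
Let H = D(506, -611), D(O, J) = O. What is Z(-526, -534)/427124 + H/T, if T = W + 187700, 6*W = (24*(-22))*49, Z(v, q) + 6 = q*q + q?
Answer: 6551410469/9791177014 ≈ 0.66911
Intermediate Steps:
Z(v, q) = -6 + q + q² (Z(v, q) = -6 + (q*q + q) = -6 + (q² + q) = -6 + (q + q²) = -6 + q + q²)
H = 506
W = -4312 (W = ((24*(-22))*49)/6 = (-528*49)/6 = (⅙)*(-25872) = -4312)
T = 183388 (T = -4312 + 187700 = 183388)
Z(-526, -534)/427124 + H/T = (-6 - 534 + (-534)²)/427124 + 506/183388 = (-6 - 534 + 285156)*(1/427124) + 506*(1/183388) = 284616*(1/427124) + 253/91694 = 71154/106781 + 253/91694 = 6551410469/9791177014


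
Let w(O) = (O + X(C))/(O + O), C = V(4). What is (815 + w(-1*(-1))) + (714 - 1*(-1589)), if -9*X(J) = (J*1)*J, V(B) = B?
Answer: 56117/18 ≈ 3117.6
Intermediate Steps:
C = 4
X(J) = -J²/9 (X(J) = -J*1*J/9 = -J*J/9 = -J²/9)
w(O) = (-16/9 + O)/(2*O) (w(O) = (O - ⅑*4²)/(O + O) = (O - ⅑*16)/((2*O)) = (O - 16/9)*(1/(2*O)) = (-16/9 + O)*(1/(2*O)) = (-16/9 + O)/(2*O))
(815 + w(-1*(-1))) + (714 - 1*(-1589)) = (815 + (-16 + 9*(-1*(-1)))/(18*((-1*(-1))))) + (714 - 1*(-1589)) = (815 + (1/18)*(-16 + 9*1)/1) + (714 + 1589) = (815 + (1/18)*1*(-16 + 9)) + 2303 = (815 + (1/18)*1*(-7)) + 2303 = (815 - 7/18) + 2303 = 14663/18 + 2303 = 56117/18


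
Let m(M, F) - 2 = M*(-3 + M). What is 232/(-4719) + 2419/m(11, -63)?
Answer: 3798127/141570 ≈ 26.829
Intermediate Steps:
m(M, F) = 2 + M*(-3 + M)
232/(-4719) + 2419/m(11, -63) = 232/(-4719) + 2419/(2 + 11² - 3*11) = 232*(-1/4719) + 2419/(2 + 121 - 33) = -232/4719 + 2419/90 = 3798127/141570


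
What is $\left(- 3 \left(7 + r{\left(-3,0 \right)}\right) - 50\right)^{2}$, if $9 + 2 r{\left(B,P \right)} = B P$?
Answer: $\frac{13225}{4} \approx 3306.3$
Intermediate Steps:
$r{\left(B,P \right)} = - \frac{9}{2} + \frac{B P}{2}$
$\left(- 3 \left(7 + r{\left(-3,0 \right)}\right) - 50\right)^{2} = \left(- 3 \left(7 - \left(\frac{9}{2} + \frac{3}{2} \cdot 0\right)\right) - 50\right)^{2} = \left(- 3 \left(7 + \left(- \frac{9}{2} + 0\right)\right) - 50\right)^{2} = \left(- 3 \left(7 - \frac{9}{2}\right) - 50\right)^{2} = \left(\left(-3\right) \frac{5}{2} - 50\right)^{2} = \left(- \frac{15}{2} - 50\right)^{2} = \left(- \frac{115}{2}\right)^{2} = \frac{13225}{4}$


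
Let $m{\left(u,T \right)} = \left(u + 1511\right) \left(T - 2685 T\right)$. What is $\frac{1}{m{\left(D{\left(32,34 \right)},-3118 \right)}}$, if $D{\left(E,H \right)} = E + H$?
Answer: $\frac{1}{13197458824} \approx 7.5772 \cdot 10^{-11}$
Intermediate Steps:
$m{\left(u,T \right)} = - 2684 T \left(1511 + u\right)$ ($m{\left(u,T \right)} = \left(1511 + u\right) \left(- 2684 T\right) = - 2684 T \left(1511 + u\right)$)
$\frac{1}{m{\left(D{\left(32,34 \right)},-3118 \right)}} = \frac{1}{\left(-2684\right) \left(-3118\right) \left(1511 + \left(32 + 34\right)\right)} = \frac{1}{\left(-2684\right) \left(-3118\right) \left(1511 + 66\right)} = \frac{1}{\left(-2684\right) \left(-3118\right) 1577} = \frac{1}{13197458824}$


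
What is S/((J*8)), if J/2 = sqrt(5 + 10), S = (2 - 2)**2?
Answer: 0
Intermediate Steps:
S = 0 (S = 0**2 = 0)
J = 2*sqrt(15) (J = 2*sqrt(5 + 10) = 2*sqrt(15) ≈ 7.7460)
S/((J*8)) = 0/(((2*sqrt(15))*8)) = 0/((16*sqrt(15))) = 0*(sqrt(15)/240) = 0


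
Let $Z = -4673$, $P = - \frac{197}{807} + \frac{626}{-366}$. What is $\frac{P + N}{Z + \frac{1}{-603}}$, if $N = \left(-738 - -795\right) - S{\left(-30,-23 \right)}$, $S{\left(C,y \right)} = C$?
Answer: $- \frac{168298707}{9247521676} \approx -0.018199$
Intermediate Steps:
$P = - \frac{96214}{49227}$ ($P = \left(-197\right) \frac{1}{807} + 626 \left(- \frac{1}{366}\right) = - \frac{197}{807} - \frac{313}{183} = - \frac{96214}{49227} \approx -1.9545$)
$N = 87$ ($N = \left(-738 - -795\right) - -30 = \left(-738 + 795\right) + 30 = 57 + 30 = 87$)
$\frac{P + N}{Z + \frac{1}{-603}} = \frac{- \frac{96214}{49227} + 87}{-4673 + \frac{1}{-603}} = \frac{4186535}{49227 \left(-4673 - \frac{1}{603}\right)} = \frac{4186535}{49227 \left(- \frac{2817820}{603}\right)} = \frac{4186535}{49227} \left(- \frac{603}{2817820}\right) = - \frac{168298707}{9247521676}$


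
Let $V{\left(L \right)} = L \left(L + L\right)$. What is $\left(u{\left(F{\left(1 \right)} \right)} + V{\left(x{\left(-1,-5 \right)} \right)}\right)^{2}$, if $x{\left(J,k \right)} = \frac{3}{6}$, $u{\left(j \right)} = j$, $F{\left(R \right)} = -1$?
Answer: $\frac{1}{4} \approx 0.25$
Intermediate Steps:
$x{\left(J,k \right)} = \frac{1}{2}$ ($x{\left(J,k \right)} = 3 \cdot \frac{1}{6} = \frac{1}{2}$)
$V{\left(L \right)} = 2 L^{2}$ ($V{\left(L \right)} = L 2 L = 2 L^{2}$)
$\left(u{\left(F{\left(1 \right)} \right)} + V{\left(x{\left(-1,-5 \right)} \right)}\right)^{2} = \left(-1 + \frac{2}{4}\right)^{2} = \left(-1 + 2 \cdot \frac{1}{4}\right)^{2} = \left(-1 + \frac{1}{2}\right)^{2} = \left(- \frac{1}{2}\right)^{2} = \frac{1}{4}$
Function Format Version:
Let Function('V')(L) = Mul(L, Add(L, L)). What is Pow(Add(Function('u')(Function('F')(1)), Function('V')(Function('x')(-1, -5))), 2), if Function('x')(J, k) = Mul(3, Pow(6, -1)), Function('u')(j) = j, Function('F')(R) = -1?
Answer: Rational(1, 4) ≈ 0.25000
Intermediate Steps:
Function('x')(J, k) = Rational(1, 2) (Function('x')(J, k) = Mul(3, Rational(1, 6)) = Rational(1, 2))
Function('V')(L) = Mul(2, Pow(L, 2)) (Function('V')(L) = Mul(L, Mul(2, L)) = Mul(2, Pow(L, 2)))
Pow(Add(Function('u')(Function('F')(1)), Function('V')(Function('x')(-1, -5))), 2) = Pow(Add(-1, Mul(2, Pow(Rational(1, 2), 2))), 2) = Pow(Add(-1, Mul(2, Rational(1, 4))), 2) = Pow(Add(-1, Rational(1, 2)), 2) = Pow(Rational(-1, 2), 2) = Rational(1, 4)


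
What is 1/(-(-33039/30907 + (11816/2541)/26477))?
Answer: 297051843957/317490646873 ≈ 0.93562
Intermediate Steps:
1/(-(-33039/30907 + (11816/2541)/26477)) = 1/(-(-33039*1/30907 + (11816*(1/2541))*(1/26477))) = 1/(-(-33039/30907 + (1688/363)*(1/26477))) = 1/(-(-33039/30907 + 1688/9611151)) = 1/(-1*(-317490646873/297051843957)) = 1/(317490646873/297051843957) = 297051843957/317490646873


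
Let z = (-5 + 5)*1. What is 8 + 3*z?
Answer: 8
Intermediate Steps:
z = 0 (z = 0*1 = 0)
8 + 3*z = 8 + 3*0 = 8 + 0 = 8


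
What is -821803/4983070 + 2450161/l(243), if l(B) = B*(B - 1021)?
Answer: -3091172229658/235517328945 ≈ -13.125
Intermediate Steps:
l(B) = B*(-1021 + B)
-821803/4983070 + 2450161/l(243) = -821803/4983070 + 2450161/((243*(-1021 + 243))) = -821803*1/4983070 + 2450161/((243*(-778))) = -821803/4983070 + 2450161/(-189054) = -821803/4983070 + 2450161*(-1/189054) = -821803/4983070 - 2450161/189054 = -3091172229658/235517328945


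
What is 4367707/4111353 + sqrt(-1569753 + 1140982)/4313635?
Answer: 4367707/4111353 + I*sqrt(428771)/4313635 ≈ 1.0624 + 0.0001518*I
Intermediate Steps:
4367707/4111353 + sqrt(-1569753 + 1140982)/4313635 = 4367707*(1/4111353) + sqrt(-428771)*(1/4313635) = 4367707/4111353 + (I*sqrt(428771))*(1/4313635) = 4367707/4111353 + I*sqrt(428771)/4313635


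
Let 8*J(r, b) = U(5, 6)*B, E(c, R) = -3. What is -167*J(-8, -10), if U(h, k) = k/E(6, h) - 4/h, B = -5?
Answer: -1169/4 ≈ -292.25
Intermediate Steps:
U(h, k) = -4/h - k/3 (U(h, k) = k/(-3) - 4/h = k*(-1/3) - 4/h = -k/3 - 4/h = -4/h - k/3)
J(r, b) = 7/4 (J(r, b) = ((-4/5 - 1/3*6)*(-5))/8 = ((-4*1/5 - 2)*(-5))/8 = ((-4/5 - 2)*(-5))/8 = (-14/5*(-5))/8 = (1/8)*14 = 7/4)
-167*J(-8, -10) = -167*7/4 = -1169/4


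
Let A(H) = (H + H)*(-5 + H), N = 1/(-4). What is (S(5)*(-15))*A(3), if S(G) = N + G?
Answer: 855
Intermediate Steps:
N = -1/4 ≈ -0.25000
S(G) = -1/4 + G
A(H) = 2*H*(-5 + H) (A(H) = (2*H)*(-5 + H) = 2*H*(-5 + H))
(S(5)*(-15))*A(3) = ((-1/4 + 5)*(-15))*(2*3*(-5 + 3)) = ((19/4)*(-15))*(2*3*(-2)) = -285/4*(-12) = 855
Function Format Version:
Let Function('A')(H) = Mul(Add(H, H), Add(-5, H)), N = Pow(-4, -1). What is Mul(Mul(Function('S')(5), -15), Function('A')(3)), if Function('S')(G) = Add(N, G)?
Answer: 855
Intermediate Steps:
N = Rational(-1, 4) ≈ -0.25000
Function('S')(G) = Add(Rational(-1, 4), G)
Function('A')(H) = Mul(2, H, Add(-5, H)) (Function('A')(H) = Mul(Mul(2, H), Add(-5, H)) = Mul(2, H, Add(-5, H)))
Mul(Mul(Function('S')(5), -15), Function('A')(3)) = Mul(Mul(Add(Rational(-1, 4), 5), -15), Mul(2, 3, Add(-5, 3))) = Mul(Mul(Rational(19, 4), -15), Mul(2, 3, -2)) = Mul(Rational(-285, 4), -12) = 855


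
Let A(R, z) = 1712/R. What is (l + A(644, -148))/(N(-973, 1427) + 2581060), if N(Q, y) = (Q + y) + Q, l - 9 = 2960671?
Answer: 476669908/415467101 ≈ 1.1473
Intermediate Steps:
l = 2960680 (l = 9 + 2960671 = 2960680)
N(Q, y) = y + 2*Q
(l + A(644, -148))/(N(-973, 1427) + 2581060) = (2960680 + 1712/644)/((1427 + 2*(-973)) + 2581060) = (2960680 + 1712*(1/644))/((1427 - 1946) + 2581060) = (2960680 + 428/161)/(-519 + 2581060) = (476669908/161)/2580541 = (476669908/161)*(1/2580541) = 476669908/415467101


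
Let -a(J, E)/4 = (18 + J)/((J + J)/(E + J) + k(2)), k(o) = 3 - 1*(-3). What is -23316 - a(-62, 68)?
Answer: -23304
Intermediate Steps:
k(o) = 6 (k(o) = 3 + 3 = 6)
a(J, E) = -4*(18 + J)/(6 + 2*J/(E + J)) (a(J, E) = -4*(18 + J)/((J + J)/(E + J) + 6) = -4*(18 + J)/((2*J)/(E + J) + 6) = -4*(18 + J)/(2*J/(E + J) + 6) = -4*(18 + J)/(6 + 2*J/(E + J)))
-23316 - a(-62, 68) = -23316 - 2*(-1*(-62)**2 - 18*68 - 18*(-62) - 1*68*(-62))/(3*68 + 4*(-62)) = -23316 - 2*(-1*3844 - 1224 + 1116 + 4216)/(204 - 248) = -23316 - 2*(-3844 - 1224 + 1116 + 4216)/(-44) = -23316 - 2*(-1)*264/44 = -23316 - 1*(-12) = -23316 + 12 = -23304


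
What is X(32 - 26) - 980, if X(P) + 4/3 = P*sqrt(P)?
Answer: -2944/3 + 6*sqrt(6) ≈ -966.64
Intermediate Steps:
X(P) = -4/3 + P**(3/2) (X(P) = -4/3 + P*sqrt(P) = -4/3 + P**(3/2))
X(32 - 26) - 980 = (-4/3 + (32 - 26)**(3/2)) - 980 = (-4/3 + 6**(3/2)) - 980 = (-4/3 + 6*sqrt(6)) - 980 = -2944/3 + 6*sqrt(6)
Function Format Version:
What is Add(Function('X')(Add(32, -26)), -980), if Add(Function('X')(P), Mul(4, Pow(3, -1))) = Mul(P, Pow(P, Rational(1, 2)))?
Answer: Add(Rational(-2944, 3), Mul(6, Pow(6, Rational(1, 2)))) ≈ -966.64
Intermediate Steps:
Function('X')(P) = Add(Rational(-4, 3), Pow(P, Rational(3, 2))) (Function('X')(P) = Add(Rational(-4, 3), Mul(P, Pow(P, Rational(1, 2)))) = Add(Rational(-4, 3), Pow(P, Rational(3, 2))))
Add(Function('X')(Add(32, -26)), -980) = Add(Add(Rational(-4, 3), Pow(Add(32, -26), Rational(3, 2))), -980) = Add(Add(Rational(-4, 3), Pow(6, Rational(3, 2))), -980) = Add(Add(Rational(-4, 3), Mul(6, Pow(6, Rational(1, 2)))), -980) = Add(Rational(-2944, 3), Mul(6, Pow(6, Rational(1, 2))))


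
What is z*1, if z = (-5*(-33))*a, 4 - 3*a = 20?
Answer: -880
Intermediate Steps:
a = -16/3 (a = 4/3 - ⅓*20 = 4/3 - 20/3 = -16/3 ≈ -5.3333)
z = -880 (z = -5*(-33)*(-16/3) = 165*(-16/3) = -880)
z*1 = -880*1 = -880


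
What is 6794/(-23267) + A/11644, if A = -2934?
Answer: -73687357/135460474 ≈ -0.54398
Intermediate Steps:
6794/(-23267) + A/11644 = 6794/(-23267) - 2934/11644 = 6794*(-1/23267) - 2934*1/11644 = -6794/23267 - 1467/5822 = -73687357/135460474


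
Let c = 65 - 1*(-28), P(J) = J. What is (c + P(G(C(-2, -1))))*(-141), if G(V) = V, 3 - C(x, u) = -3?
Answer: -13959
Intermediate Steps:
C(x, u) = 6 (C(x, u) = 3 - 1*(-3) = 3 + 3 = 6)
c = 93 (c = 65 + 28 = 93)
(c + P(G(C(-2, -1))))*(-141) = (93 + 6)*(-141) = 99*(-141) = -13959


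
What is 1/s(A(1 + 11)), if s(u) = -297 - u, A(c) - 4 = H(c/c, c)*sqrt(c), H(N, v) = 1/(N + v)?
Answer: -50869/15311557 + 26*sqrt(3)/15311557 ≈ -0.0033193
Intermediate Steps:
A(c) = 4 + sqrt(c)/(1 + c) (A(c) = 4 + sqrt(c)/(c/c + c) = 4 + sqrt(c)/(1 + c))
1/s(A(1 + 11)) = 1/(-297 - (4 + sqrt(1 + 11) + 4*(1 + 11))/(1 + (1 + 11))) = 1/(-297 - (4 + sqrt(12) + 4*12)/(1 + 12)) = 1/(-297 - (4 + 2*sqrt(3) + 48)/13) = 1/(-297 - (52 + 2*sqrt(3))/13) = 1/(-297 - (4 + 2*sqrt(3)/13)) = 1/(-297 + (-4 - 2*sqrt(3)/13)) = 1/(-301 - 2*sqrt(3)/13)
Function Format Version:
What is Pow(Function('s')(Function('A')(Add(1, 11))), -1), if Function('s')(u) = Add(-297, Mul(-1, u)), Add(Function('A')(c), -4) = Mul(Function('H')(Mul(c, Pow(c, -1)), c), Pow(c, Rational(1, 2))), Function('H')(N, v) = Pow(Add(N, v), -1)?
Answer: Add(Rational(-50869, 15311557), Mul(Rational(26, 15311557), Pow(3, Rational(1, 2)))) ≈ -0.0033193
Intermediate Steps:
Function('A')(c) = Add(4, Mul(Pow(c, Rational(1, 2)), Pow(Add(1, c), -1))) (Function('A')(c) = Add(4, Mul(Pow(Add(Mul(c, Pow(c, -1)), c), -1), Pow(c, Rational(1, 2)))) = Add(4, Mul(Pow(Add(1, c), -1), Pow(c, Rational(1, 2)))) = Add(4, Mul(Pow(c, Rational(1, 2)), Pow(Add(1, c), -1))))
Pow(Function('s')(Function('A')(Add(1, 11))), -1) = Pow(Add(-297, Mul(-1, Mul(Pow(Add(1, Add(1, 11)), -1), Add(4, Pow(Add(1, 11), Rational(1, 2)), Mul(4, Add(1, 11)))))), -1) = Pow(Add(-297, Mul(-1, Mul(Pow(Add(1, 12), -1), Add(4, Pow(12, Rational(1, 2)), Mul(4, 12))))), -1) = Pow(Add(-297, Mul(-1, Mul(Pow(13, -1), Add(4, Mul(2, Pow(3, Rational(1, 2))), 48)))), -1) = Pow(Add(-297, Mul(-1, Mul(Rational(1, 13), Add(52, Mul(2, Pow(3, Rational(1, 2))))))), -1) = Pow(Add(-297, Mul(-1, Add(4, Mul(Rational(2, 13), Pow(3, Rational(1, 2)))))), -1) = Pow(Add(-297, Add(-4, Mul(Rational(-2, 13), Pow(3, Rational(1, 2))))), -1) = Pow(Add(-301, Mul(Rational(-2, 13), Pow(3, Rational(1, 2)))), -1)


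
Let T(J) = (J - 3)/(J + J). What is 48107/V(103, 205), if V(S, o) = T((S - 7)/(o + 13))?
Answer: -1539424/93 ≈ -16553.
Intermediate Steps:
T(J) = (-3 + J)/(2*J) (T(J) = (-3 + J)/((2*J)) = (-3 + J)*(1/(2*J)) = (-3 + J)/(2*J))
V(S, o) = (-3 + (-7 + S)/(13 + o))*(13 + o)/(2*(-7 + S)) (V(S, o) = (-3 + (S - 7)/(o + 13))/(2*(((S - 7)/(o + 13)))) = (-3 + (-7 + S)/(13 + o))/(2*(((-7 + S)/(13 + o)))) = ((13 + o)/(-7 + S))*(-3 + (-7 + S)/(13 + o))/2 = (-3 + (-7 + S)/(13 + o))*(13 + o)/(2*(-7 + S)))
48107/V(103, 205) = 48107/(((-46 + 103 - 3*205)/(2*(-7 + 103)))) = 48107/(((1/2)*(-46 + 103 - 615)/96)) = 48107/(((1/2)*(1/96)*(-558))) = 48107/(-93/32) = 48107*(-32/93) = -1539424/93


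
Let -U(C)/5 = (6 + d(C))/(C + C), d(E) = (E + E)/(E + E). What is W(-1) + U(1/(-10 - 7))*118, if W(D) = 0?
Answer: 35105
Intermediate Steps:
d(E) = 1 (d(E) = (2*E)/((2*E)) = (2*E)*(1/(2*E)) = 1)
U(C) = -35/(2*C) (U(C) = -5*(6 + 1)/(C + C) = -35/(2*C))
W(-1) + U(1/(-10 - 7))*118 = 0 - 35/(2*(1/(-10 - 7)))*118 = 0 - 35/(2*(1/(-17)))*118 = 0 - 35/(2*(-1/17))*118 = 0 - 35/2*(-17)*118 = 0 + (595/2)*118 = 0 + 35105 = 35105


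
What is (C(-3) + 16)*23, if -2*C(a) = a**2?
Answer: 529/2 ≈ 264.50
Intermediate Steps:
C(a) = -a**2/2
(C(-3) + 16)*23 = (-1/2*(-3)**2 + 16)*23 = (-1/2*9 + 16)*23 = (-9/2 + 16)*23 = (23/2)*23 = 529/2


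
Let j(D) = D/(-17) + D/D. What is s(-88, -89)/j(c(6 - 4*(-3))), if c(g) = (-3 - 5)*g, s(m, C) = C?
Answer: -1513/161 ≈ -9.3975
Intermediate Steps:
c(g) = -8*g
j(D) = 1 - D/17 (j(D) = D*(-1/17) + 1 = -D/17 + 1 = 1 - D/17)
s(-88, -89)/j(c(6 - 4*(-3))) = -89/(1 - (-8)*(6 - 4*(-3))/17) = -89/(1 - (-8)*(6 + 12)/17) = -89/(1 - (-8)*18/17) = -89/(1 - 1/17*(-144)) = -89/(1 + 144/17) = -89/161/17 = -89*17/161 = -1513/161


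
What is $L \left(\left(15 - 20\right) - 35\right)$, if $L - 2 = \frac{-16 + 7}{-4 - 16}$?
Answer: $-98$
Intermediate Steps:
$L = \frac{49}{20}$ ($L = 2 + \frac{-16 + 7}{-4 - 16} = 2 - \frac{9}{-20} = 2 - - \frac{9}{20} = 2 + \frac{9}{20} = \frac{49}{20} \approx 2.45$)
$L \left(\left(15 - 20\right) - 35\right) = \frac{49 \left(\left(15 - 20\right) - 35\right)}{20} = \frac{49 \left(-5 - 35\right)}{20} = \frac{49}{20} \left(-40\right) = -98$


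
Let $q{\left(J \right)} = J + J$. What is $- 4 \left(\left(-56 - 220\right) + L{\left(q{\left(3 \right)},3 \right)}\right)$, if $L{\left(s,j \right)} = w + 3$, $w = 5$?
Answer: $1072$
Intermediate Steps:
$q{\left(J \right)} = 2 J$
$L{\left(s,j \right)} = 8$ ($L{\left(s,j \right)} = 5 + 3 = 8$)
$- 4 \left(\left(-56 - 220\right) + L{\left(q{\left(3 \right)},3 \right)}\right) = - 4 \left(\left(-56 - 220\right) + 8\right) = - 4 \left(-276 + 8\right) = \left(-4\right) \left(-268\right) = 1072$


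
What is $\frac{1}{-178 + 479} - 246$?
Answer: $- \frac{74045}{301} \approx -246.0$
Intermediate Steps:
$\frac{1}{-178 + 479} - 246 = \frac{1}{301} - 246 = - \frac{74045}{301}$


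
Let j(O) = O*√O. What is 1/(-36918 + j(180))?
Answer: -2051/75394818 - 10*√5/12565803 ≈ -2.8983e-5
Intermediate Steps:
j(O) = O^(3/2)
1/(-36918 + j(180)) = 1/(-36918 + 180^(3/2)) = 1/(-36918 + 1080*√5)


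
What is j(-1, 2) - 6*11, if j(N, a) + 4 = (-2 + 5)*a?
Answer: -64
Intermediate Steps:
j(N, a) = -4 + 3*a (j(N, a) = -4 + (-2 + 5)*a = -4 + 3*a)
j(-1, 2) - 6*11 = (-4 + 3*2) - 6*11 = (-4 + 6) - 66 = 2 - 66 = -64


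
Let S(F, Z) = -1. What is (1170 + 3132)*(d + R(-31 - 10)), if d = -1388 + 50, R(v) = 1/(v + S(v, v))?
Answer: -40293249/7 ≈ -5.7562e+6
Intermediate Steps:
R(v) = 1/(-1 + v) (R(v) = 1/(v - 1) = 1/(-1 + v))
d = -1338
(1170 + 3132)*(d + R(-31 - 10)) = (1170 + 3132)*(-1338 + 1/(-1 + (-31 - 10))) = 4302*(-1338 + 1/(-1 - 41)) = 4302*(-1338 + 1/(-42)) = 4302*(-1338 - 1/42) = 4302*(-56197/42) = -40293249/7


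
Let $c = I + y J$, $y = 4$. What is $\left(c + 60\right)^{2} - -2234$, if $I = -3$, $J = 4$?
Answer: $7563$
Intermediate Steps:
$c = 13$ ($c = -3 + 4 \cdot 4 = -3 + 16 = 13$)
$\left(c + 60\right)^{2} - -2234 = \left(13 + 60\right)^{2} - -2234 = 73^{2} + \left(-13807 + 16041\right) = 5329 + 2234 = 7563$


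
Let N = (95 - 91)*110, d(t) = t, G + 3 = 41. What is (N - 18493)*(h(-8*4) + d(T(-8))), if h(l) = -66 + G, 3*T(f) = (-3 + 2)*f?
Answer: 1372028/3 ≈ 4.5734e+5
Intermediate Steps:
G = 38 (G = -3 + 41 = 38)
T(f) = -f/3 (T(f) = ((-3 + 2)*f)/3 = (-f)/3 = -f/3)
h(l) = -28 (h(l) = -66 + 38 = -28)
N = 440 (N = 4*110 = 440)
(N - 18493)*(h(-8*4) + d(T(-8))) = (440 - 18493)*(-28 - ⅓*(-8)) = -18053*(-28 + 8/3) = -18053*(-76/3) = 1372028/3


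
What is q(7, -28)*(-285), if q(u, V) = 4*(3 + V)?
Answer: 28500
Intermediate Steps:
q(u, V) = 12 + 4*V
q(7, -28)*(-285) = (12 + 4*(-28))*(-285) = (12 - 112)*(-285) = -100*(-285) = 28500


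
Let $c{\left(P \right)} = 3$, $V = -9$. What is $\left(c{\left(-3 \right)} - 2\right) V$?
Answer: $-9$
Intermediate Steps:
$\left(c{\left(-3 \right)} - 2\right) V = \left(3 - 2\right) \left(-9\right) = 1 \left(-9\right) = -9$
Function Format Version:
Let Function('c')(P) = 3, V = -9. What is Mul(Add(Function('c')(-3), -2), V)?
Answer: -9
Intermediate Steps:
Mul(Add(Function('c')(-3), -2), V) = Mul(Add(3, -2), -9) = Mul(1, -9) = -9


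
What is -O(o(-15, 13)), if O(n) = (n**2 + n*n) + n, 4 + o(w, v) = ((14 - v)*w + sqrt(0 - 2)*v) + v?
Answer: 610 + 299*I*sqrt(2) ≈ 610.0 + 422.85*I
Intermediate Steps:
o(w, v) = -4 + v + w*(14 - v) + I*v*sqrt(2) (o(w, v) = -4 + (((14 - v)*w + sqrt(0 - 2)*v) + v) = -4 + ((w*(14 - v) + sqrt(-2)*v) + v) = -4 + ((w*(14 - v) + (I*sqrt(2))*v) + v) = -4 + ((w*(14 - v) + I*v*sqrt(2)) + v) = -4 + (v + w*(14 - v) + I*v*sqrt(2)) = -4 + v + w*(14 - v) + I*v*sqrt(2))
O(n) = n + 2*n**2 (O(n) = (n**2 + n**2) + n = 2*n**2 + n = n + 2*n**2)
-O(o(-15, 13)) = -(-4 + 13 + 14*(-15) - 1*13*(-15) + I*13*sqrt(2))*(1 + 2*(-4 + 13 + 14*(-15) - 1*13*(-15) + I*13*sqrt(2))) = -(-4 + 13 - 210 + 195 + 13*I*sqrt(2))*(1 + 2*(-4 + 13 - 210 + 195 + 13*I*sqrt(2))) = -(-6 + 13*I*sqrt(2))*(1 + 2*(-6 + 13*I*sqrt(2))) = -(-6 + 13*I*sqrt(2))*(1 + (-12 + 26*I*sqrt(2))) = -(-6 + 13*I*sqrt(2))*(-11 + 26*I*sqrt(2)) = -(-11 + 26*I*sqrt(2))*(-6 + 13*I*sqrt(2))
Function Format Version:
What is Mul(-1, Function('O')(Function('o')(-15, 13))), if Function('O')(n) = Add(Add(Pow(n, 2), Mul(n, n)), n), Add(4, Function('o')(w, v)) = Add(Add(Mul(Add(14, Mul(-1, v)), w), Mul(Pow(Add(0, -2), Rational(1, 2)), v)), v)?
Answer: Add(610, Mul(299, I, Pow(2, Rational(1, 2)))) ≈ Add(610.00, Mul(422.85, I))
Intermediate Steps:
Function('o')(w, v) = Add(-4, v, Mul(w, Add(14, Mul(-1, v))), Mul(I, v, Pow(2, Rational(1, 2)))) (Function('o')(w, v) = Add(-4, Add(Add(Mul(Add(14, Mul(-1, v)), w), Mul(Pow(Add(0, -2), Rational(1, 2)), v)), v)) = Add(-4, Add(Add(Mul(w, Add(14, Mul(-1, v))), Mul(Pow(-2, Rational(1, 2)), v)), v)) = Add(-4, Add(Add(Mul(w, Add(14, Mul(-1, v))), Mul(Mul(I, Pow(2, Rational(1, 2))), v)), v)) = Add(-4, Add(Add(Mul(w, Add(14, Mul(-1, v))), Mul(I, v, Pow(2, Rational(1, 2)))), v)) = Add(-4, Add(v, Mul(w, Add(14, Mul(-1, v))), Mul(I, v, Pow(2, Rational(1, 2))))) = Add(-4, v, Mul(w, Add(14, Mul(-1, v))), Mul(I, v, Pow(2, Rational(1, 2)))))
Function('O')(n) = Add(n, Mul(2, Pow(n, 2))) (Function('O')(n) = Add(Add(Pow(n, 2), Pow(n, 2)), n) = Add(Mul(2, Pow(n, 2)), n) = Add(n, Mul(2, Pow(n, 2))))
Mul(-1, Function('O')(Function('o')(-15, 13))) = Mul(-1, Mul(Add(-4, 13, Mul(14, -15), Mul(-1, 13, -15), Mul(I, 13, Pow(2, Rational(1, 2)))), Add(1, Mul(2, Add(-4, 13, Mul(14, -15), Mul(-1, 13, -15), Mul(I, 13, Pow(2, Rational(1, 2)))))))) = Mul(-1, Mul(Add(-4, 13, -210, 195, Mul(13, I, Pow(2, Rational(1, 2)))), Add(1, Mul(2, Add(-4, 13, -210, 195, Mul(13, I, Pow(2, Rational(1, 2)))))))) = Mul(-1, Mul(Add(-6, Mul(13, I, Pow(2, Rational(1, 2)))), Add(1, Mul(2, Add(-6, Mul(13, I, Pow(2, Rational(1, 2)))))))) = Mul(-1, Mul(Add(-6, Mul(13, I, Pow(2, Rational(1, 2)))), Add(1, Add(-12, Mul(26, I, Pow(2, Rational(1, 2))))))) = Mul(-1, Mul(Add(-6, Mul(13, I, Pow(2, Rational(1, 2)))), Add(-11, Mul(26, I, Pow(2, Rational(1, 2)))))) = Mul(-1, Mul(Add(-11, Mul(26, I, Pow(2, Rational(1, 2)))), Add(-6, Mul(13, I, Pow(2, Rational(1, 2)))))) = Mul(-1, Add(-11, Mul(26, I, Pow(2, Rational(1, 2)))), Add(-6, Mul(13, I, Pow(2, Rational(1, 2)))))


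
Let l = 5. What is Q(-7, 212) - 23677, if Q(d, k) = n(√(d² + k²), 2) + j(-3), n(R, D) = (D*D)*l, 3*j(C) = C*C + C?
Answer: -23655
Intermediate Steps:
j(C) = C/3 + C²/3 (j(C) = (C*C + C)/3 = (C² + C)/3 = (C + C²)/3 = C/3 + C²/3)
n(R, D) = 5*D² (n(R, D) = (D*D)*5 = D²*5 = 5*D²)
Q(d, k) = 22 (Q(d, k) = 5*2² + (⅓)*(-3)*(1 - 3) = 5*4 + (⅓)*(-3)*(-2) = 20 + 2 = 22)
Q(-7, 212) - 23677 = 22 - 23677 = -23655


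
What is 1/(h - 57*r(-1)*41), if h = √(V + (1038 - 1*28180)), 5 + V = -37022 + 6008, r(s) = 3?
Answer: -2337/16404094 - I*√58161/49212282 ≈ -0.00014246 - 4.9005e-6*I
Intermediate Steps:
V = -31019 (V = -5 + (-37022 + 6008) = -5 - 31014 = -31019)
h = I*√58161 (h = √(-31019 + (1038 - 1*28180)) = √(-31019 + (1038 - 28180)) = √(-31019 - 27142) = √(-58161) = I*√58161 ≈ 241.17*I)
1/(h - 57*r(-1)*41) = 1/(I*√58161 - 57*3*41) = 1/(I*√58161 - 171*41) = 1/(I*√58161 - 7011) = 1/(-7011 + I*√58161)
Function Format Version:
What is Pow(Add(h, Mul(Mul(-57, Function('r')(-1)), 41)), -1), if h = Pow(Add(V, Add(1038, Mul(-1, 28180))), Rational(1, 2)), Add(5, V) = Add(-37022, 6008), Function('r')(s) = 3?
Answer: Add(Rational(-2337, 16404094), Mul(Rational(-1, 49212282), I, Pow(58161, Rational(1, 2)))) ≈ Add(-0.00014246, Mul(-4.9005e-6, I))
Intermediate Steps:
V = -31019 (V = Add(-5, Add(-37022, 6008)) = Add(-5, -31014) = -31019)
h = Mul(I, Pow(58161, Rational(1, 2))) (h = Pow(Add(-31019, Add(1038, Mul(-1, 28180))), Rational(1, 2)) = Pow(Add(-31019, Add(1038, -28180)), Rational(1, 2)) = Pow(Add(-31019, -27142), Rational(1, 2)) = Pow(-58161, Rational(1, 2)) = Mul(I, Pow(58161, Rational(1, 2))) ≈ Mul(241.17, I))
Pow(Add(h, Mul(Mul(-57, Function('r')(-1)), 41)), -1) = Pow(Add(Mul(I, Pow(58161, Rational(1, 2))), Mul(Mul(-57, 3), 41)), -1) = Pow(Add(Mul(I, Pow(58161, Rational(1, 2))), Mul(-171, 41)), -1) = Pow(Add(Mul(I, Pow(58161, Rational(1, 2))), -7011), -1) = Pow(Add(-7011, Mul(I, Pow(58161, Rational(1, 2)))), -1)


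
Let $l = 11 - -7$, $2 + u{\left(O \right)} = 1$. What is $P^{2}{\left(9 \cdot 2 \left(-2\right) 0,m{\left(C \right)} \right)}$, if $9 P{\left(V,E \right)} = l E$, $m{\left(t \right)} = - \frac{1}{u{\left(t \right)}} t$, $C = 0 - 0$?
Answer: $0$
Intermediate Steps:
$u{\left(O \right)} = -1$ ($u{\left(O \right)} = -2 + 1 = -1$)
$C = 0$ ($C = 0 + 0 = 0$)
$m{\left(t \right)} = t$ ($m{\left(t \right)} = - \frac{1}{-1} t = \left(-1\right) \left(-1\right) t = 1 t = t$)
$l = 18$ ($l = 11 + 7 = 18$)
$P{\left(V,E \right)} = 2 E$ ($P{\left(V,E \right)} = \frac{18 E}{9} = 2 E$)
$P^{2}{\left(9 \cdot 2 \left(-2\right) 0,m{\left(C \right)} \right)} = \left(2 \cdot 0\right)^{2} = 0^{2} = 0$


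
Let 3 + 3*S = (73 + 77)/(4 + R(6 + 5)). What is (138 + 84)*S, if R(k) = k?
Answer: 518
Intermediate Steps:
S = 7/3 (S = -1 + ((73 + 77)/(4 + (6 + 5)))/3 = -1 + (150/(4 + 11))/3 = -1 + (150/15)/3 = -1 + (150*(1/15))/3 = -1 + (⅓)*10 = -1 + 10/3 = 7/3 ≈ 2.3333)
(138 + 84)*S = (138 + 84)*(7/3) = 222*(7/3) = 518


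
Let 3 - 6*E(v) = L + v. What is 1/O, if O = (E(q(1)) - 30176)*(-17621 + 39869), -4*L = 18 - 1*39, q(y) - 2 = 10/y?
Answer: -1/671408487 ≈ -1.4894e-9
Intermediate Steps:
q(y) = 2 + 10/y
L = 21/4 (L = -(18 - 1*39)/4 = -(18 - 39)/4 = -¼*(-21) = 21/4 ≈ 5.2500)
E(v) = -3/8 - v/6 (E(v) = ½ - (21/4 + v)/6 = ½ + (-7/8 - v/6) = -3/8 - v/6)
O = -671408487 (O = ((-3/8 - (2 + 10/1)/6) - 30176)*(-17621 + 39869) = ((-3/8 - (2 + 10*1)/6) - 30176)*22248 = ((-3/8 - (2 + 10)/6) - 30176)*22248 = ((-3/8 - ⅙*12) - 30176)*22248 = ((-3/8 - 2) - 30176)*22248 = (-19/8 - 30176)*22248 = -241427/8*22248 = -671408487)
1/O = 1/(-671408487) = -1/671408487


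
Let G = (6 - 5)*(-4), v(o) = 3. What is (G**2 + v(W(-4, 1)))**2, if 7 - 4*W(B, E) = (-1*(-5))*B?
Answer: 361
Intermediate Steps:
W(B, E) = 7/4 - 5*B/4 (W(B, E) = 7/4 - (-1*(-5))*B/4 = 7/4 - 5*B/4)
G = -4 (G = 1*(-4) = -4)
(G**2 + v(W(-4, 1)))**2 = ((-4)**2 + 3)**2 = (16 + 3)**2 = 19**2 = 361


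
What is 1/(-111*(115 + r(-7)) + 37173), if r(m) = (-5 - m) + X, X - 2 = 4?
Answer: 1/23520 ≈ 4.2517e-5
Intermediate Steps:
X = 6 (X = 2 + 4 = 6)
r(m) = 1 - m (r(m) = (-5 - m) + 6 = 1 - m)
1/(-111*(115 + r(-7)) + 37173) = 1/(-111*(115 + (1 - 1*(-7))) + 37173) = 1/(-111*(115 + (1 + 7)) + 37173) = 1/(-111*(115 + 8) + 37173) = 1/(-111*123 + 37173) = 1/(-13653 + 37173) = 1/23520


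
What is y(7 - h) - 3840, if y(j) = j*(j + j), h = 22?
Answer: -3390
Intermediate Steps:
y(j) = 2*j**2 (y(j) = j*(2*j) = 2*j**2)
y(7 - h) - 3840 = 2*(7 - 1*22)**2 - 3840 = 2*(7 - 22)**2 - 3840 = 2*(-15)**2 - 3840 = 2*225 - 3840 = 450 - 3840 = -3390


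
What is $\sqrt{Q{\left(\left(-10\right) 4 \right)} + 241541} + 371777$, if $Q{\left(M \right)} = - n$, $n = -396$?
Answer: $371777 + \sqrt{241937} \approx 3.7227 \cdot 10^{5}$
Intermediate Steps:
$Q{\left(M \right)} = 396$ ($Q{\left(M \right)} = \left(-1\right) \left(-396\right) = 396$)
$\sqrt{Q{\left(\left(-10\right) 4 \right)} + 241541} + 371777 = \sqrt{396 + 241541} + 371777 = \sqrt{241937} + 371777 = 371777 + \sqrt{241937}$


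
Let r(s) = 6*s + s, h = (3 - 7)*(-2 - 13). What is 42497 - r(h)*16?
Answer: 35777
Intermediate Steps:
h = 60 (h = -4*(-15) = 60)
r(s) = 7*s
42497 - r(h)*16 = 42497 - 7*60*16 = 42497 - 420*16 = 42497 - 1*6720 = 42497 - 6720 = 35777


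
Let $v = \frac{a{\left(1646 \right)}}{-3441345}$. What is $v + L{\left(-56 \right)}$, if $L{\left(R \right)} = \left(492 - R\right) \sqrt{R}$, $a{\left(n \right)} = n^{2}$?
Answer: $- \frac{2709316}{3441345} + 1096 i \sqrt{14} \approx -0.78728 + 4100.9 i$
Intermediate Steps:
$L{\left(R \right)} = \sqrt{R} \left(492 - R\right)$
$v = - \frac{2709316}{3441345}$ ($v = \frac{1646^{2}}{-3441345} = 2709316 \left(- \frac{1}{3441345}\right) = - \frac{2709316}{3441345} \approx -0.78728$)
$v + L{\left(-56 \right)} = - \frac{2709316}{3441345} + \sqrt{-56} \left(492 - -56\right) = - \frac{2709316}{3441345} + 2 i \sqrt{14} \left(492 + 56\right) = - \frac{2709316}{3441345} + 2 i \sqrt{14} \cdot 548 = - \frac{2709316}{3441345} + 1096 i \sqrt{14}$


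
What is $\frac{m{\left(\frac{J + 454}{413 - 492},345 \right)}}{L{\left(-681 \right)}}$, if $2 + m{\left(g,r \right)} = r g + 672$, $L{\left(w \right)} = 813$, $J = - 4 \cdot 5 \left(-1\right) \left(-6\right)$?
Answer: $- \frac{62300}{64227} \approx -0.97$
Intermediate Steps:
$J = -120$ ($J = \left(-4\right) \left(-5\right) \left(-6\right) = 20 \left(-6\right) = -120$)
$m{\left(g,r \right)} = 670 + g r$ ($m{\left(g,r \right)} = -2 + \left(r g + 672\right) = -2 + \left(g r + 672\right) = -2 + \left(672 + g r\right) = 670 + g r$)
$\frac{m{\left(\frac{J + 454}{413 - 492},345 \right)}}{L{\left(-681 \right)}} = \frac{670 + \frac{-120 + 454}{413 - 492} \cdot 345}{813} = \left(670 + \frac{334}{-79} \cdot 345\right) \frac{1}{813} = \left(670 + 334 \left(- \frac{1}{79}\right) 345\right) \frac{1}{813} = \left(670 - \frac{115230}{79}\right) \frac{1}{813} = \left(- \frac{62300}{79}\right) \frac{1}{813} = - \frac{62300}{64227}$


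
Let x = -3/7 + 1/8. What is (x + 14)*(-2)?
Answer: -767/28 ≈ -27.393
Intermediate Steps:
x = -17/56 (x = -3*⅐ + 1*(⅛) = -3/7 + ⅛ = -17/56 ≈ -0.30357)
(x + 14)*(-2) = (-17/56 + 14)*(-2) = (767/56)*(-2) = -767/28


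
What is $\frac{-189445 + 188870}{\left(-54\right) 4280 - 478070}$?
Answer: $\frac{115}{141838} \approx 0.00081078$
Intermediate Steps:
$\frac{-189445 + 188870}{\left(-54\right) 4280 - 478070} = - \frac{575}{-231120 - 478070} = - \frac{575}{-709190} = \left(-575\right) \left(- \frac{1}{709190}\right) = \frac{115}{141838}$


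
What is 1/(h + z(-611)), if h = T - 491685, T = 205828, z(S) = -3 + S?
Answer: -1/286471 ≈ -3.4908e-6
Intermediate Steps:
h = -285857 (h = 205828 - 491685 = -285857)
1/(h + z(-611)) = 1/(-285857 + (-3 - 611)) = 1/(-285857 - 614) = 1/(-286471) = -1/286471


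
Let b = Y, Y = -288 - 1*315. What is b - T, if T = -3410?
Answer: 2807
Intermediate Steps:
Y = -603 (Y = -288 - 315 = -603)
b = -603
b - T = -603 - 1*(-3410) = -603 + 3410 = 2807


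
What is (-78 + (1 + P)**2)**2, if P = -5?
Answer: 3844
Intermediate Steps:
(-78 + (1 + P)**2)**2 = (-78 + (1 - 5)**2)**2 = (-78 + (-4)**2)**2 = (-78 + 16)**2 = (-62)**2 = 3844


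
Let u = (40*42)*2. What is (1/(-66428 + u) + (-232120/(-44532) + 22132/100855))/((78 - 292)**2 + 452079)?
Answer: 384651315921293/35256485756035057500 ≈ 1.0910e-5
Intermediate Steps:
u = 3360 (u = 1680*2 = 3360)
(1/(-66428 + u) + (-232120/(-44532) + 22132/100855))/((78 - 292)**2 + 452079) = (1/(-66428 + 3360) + (-232120/(-44532) + 22132/100855))/((78 - 292)**2 + 452079) = (1/(-63068) + (-232120*(-1/44532) + 22132*(1/100855)))/((-214)**2 + 452079) = (-1/63068 + (58030/11133 + 22132/100855))/(45796 + 452079) = (-1/63068 + 6099011206/1122818715)/497875 = (384651315921293/70813930717620)*(1/497875) = 384651315921293/35256485756035057500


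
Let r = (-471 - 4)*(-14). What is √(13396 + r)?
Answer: √20046 ≈ 141.58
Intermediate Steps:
r = 6650 (r = -475*(-14) = 6650)
√(13396 + r) = √(13396 + 6650) = √20046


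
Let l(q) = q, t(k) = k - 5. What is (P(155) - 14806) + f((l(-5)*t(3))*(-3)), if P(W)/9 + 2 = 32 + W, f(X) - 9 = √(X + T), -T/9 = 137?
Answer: -13132 + I*√1263 ≈ -13132.0 + 35.539*I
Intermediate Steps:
T = -1233 (T = -9*137 = -1233)
t(k) = -5 + k
f(X) = 9 + √(-1233 + X) (f(X) = 9 + √(X - 1233) = 9 + √(-1233 + X))
P(W) = 270 + 9*W (P(W) = -18 + 9*(32 + W) = -18 + (288 + 9*W) = 270 + 9*W)
(P(155) - 14806) + f((l(-5)*t(3))*(-3)) = ((270 + 9*155) - 14806) + (9 + √(-1233 - 5*(-5 + 3)*(-3))) = ((270 + 1395) - 14806) + (9 + √(-1233 - 5*(-2)*(-3))) = (1665 - 14806) + (9 + √(-1233 + 10*(-3))) = -13141 + (9 + √(-1233 - 30)) = -13141 + (9 + √(-1263)) = -13141 + (9 + I*√1263) = -13132 + I*√1263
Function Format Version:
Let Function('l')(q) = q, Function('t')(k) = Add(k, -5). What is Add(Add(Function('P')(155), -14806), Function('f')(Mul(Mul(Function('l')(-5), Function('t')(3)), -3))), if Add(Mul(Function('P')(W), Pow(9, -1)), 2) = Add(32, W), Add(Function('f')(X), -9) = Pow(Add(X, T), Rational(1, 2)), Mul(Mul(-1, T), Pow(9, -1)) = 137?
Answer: Add(-13132, Mul(I, Pow(1263, Rational(1, 2)))) ≈ Add(-13132., Mul(35.539, I))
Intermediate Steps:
T = -1233 (T = Mul(-9, 137) = -1233)
Function('t')(k) = Add(-5, k)
Function('f')(X) = Add(9, Pow(Add(-1233, X), Rational(1, 2))) (Function('f')(X) = Add(9, Pow(Add(X, -1233), Rational(1, 2))) = Add(9, Pow(Add(-1233, X), Rational(1, 2))))
Function('P')(W) = Add(270, Mul(9, W)) (Function('P')(W) = Add(-18, Mul(9, Add(32, W))) = Add(-18, Add(288, Mul(9, W))) = Add(270, Mul(9, W)))
Add(Add(Function('P')(155), -14806), Function('f')(Mul(Mul(Function('l')(-5), Function('t')(3)), -3))) = Add(Add(Add(270, Mul(9, 155)), -14806), Add(9, Pow(Add(-1233, Mul(Mul(-5, Add(-5, 3)), -3)), Rational(1, 2)))) = Add(Add(Add(270, 1395), -14806), Add(9, Pow(Add(-1233, Mul(Mul(-5, -2), -3)), Rational(1, 2)))) = Add(Add(1665, -14806), Add(9, Pow(Add(-1233, Mul(10, -3)), Rational(1, 2)))) = Add(-13141, Add(9, Pow(Add(-1233, -30), Rational(1, 2)))) = Add(-13141, Add(9, Pow(-1263, Rational(1, 2)))) = Add(-13141, Add(9, Mul(I, Pow(1263, Rational(1, 2))))) = Add(-13132, Mul(I, Pow(1263, Rational(1, 2))))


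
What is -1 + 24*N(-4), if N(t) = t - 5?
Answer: -217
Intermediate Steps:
N(t) = -5 + t
-1 + 24*N(-4) = -1 + 24*(-5 - 4) = -1 + 24*(-9) = -1 - 216 = -217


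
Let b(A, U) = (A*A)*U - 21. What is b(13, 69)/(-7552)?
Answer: -1455/944 ≈ -1.5413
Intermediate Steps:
b(A, U) = -21 + U*A**2 (b(A, U) = A**2*U - 21 = U*A**2 - 21 = -21 + U*A**2)
b(13, 69)/(-7552) = (-21 + 69*13**2)/(-7552) = (-21 + 69*169)*(-1/7552) = (-21 + 11661)*(-1/7552) = 11640*(-1/7552) = -1455/944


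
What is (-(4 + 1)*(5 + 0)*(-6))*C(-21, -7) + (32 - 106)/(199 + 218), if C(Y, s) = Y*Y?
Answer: 27584476/417 ≈ 66150.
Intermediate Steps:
C(Y, s) = Y²
(-(4 + 1)*(5 + 0)*(-6))*C(-21, -7) + (32 - 106)/(199 + 218) = (-(4 + 1)*(5 + 0)*(-6))*(-21)² + (32 - 106)/(199 + 218) = (-5*5*(-6))*441 - 74/417 = (-1*25*(-6))*441 - 74*1/417 = -25*(-6)*441 - 74/417 = 150*441 - 74/417 = 66150 - 74/417 = 27584476/417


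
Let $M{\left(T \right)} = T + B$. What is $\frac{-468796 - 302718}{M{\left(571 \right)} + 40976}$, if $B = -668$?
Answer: $- \frac{771514}{40879} \approx -18.873$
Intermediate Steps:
$M{\left(T \right)} = -668 + T$ ($M{\left(T \right)} = T - 668 = -668 + T$)
$\frac{-468796 - 302718}{M{\left(571 \right)} + 40976} = \frac{-468796 - 302718}{\left(-668 + 571\right) + 40976} = - \frac{771514}{-97 + 40976} = - \frac{771514}{40879}$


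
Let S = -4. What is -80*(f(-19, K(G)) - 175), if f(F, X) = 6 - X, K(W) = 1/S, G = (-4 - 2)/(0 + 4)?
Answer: 13500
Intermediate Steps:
G = -3/2 (G = -6/4 = -6*¼ = -3/2 ≈ -1.5000)
K(W) = -¼ (K(W) = 1/(-4) = -¼)
-80*(f(-19, K(G)) - 175) = -80*((6 - 1*(-¼)) - 175) = -80*((6 + ¼) - 175) = -80*(25/4 - 175) = -80*(-675/4) = 13500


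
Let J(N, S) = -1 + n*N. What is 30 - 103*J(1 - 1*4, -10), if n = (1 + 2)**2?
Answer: 2914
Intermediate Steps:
n = 9 (n = 3**2 = 9)
J(N, S) = -1 + 9*N
30 - 103*J(1 - 1*4, -10) = 30 - 103*(-1 + 9*(1 - 1*4)) = 30 - 103*(-1 + 9*(1 - 4)) = 30 - 103*(-1 + 9*(-3)) = 30 - 103*(-1 - 27) = 30 - 103*(-28) = 30 + 2884 = 2914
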